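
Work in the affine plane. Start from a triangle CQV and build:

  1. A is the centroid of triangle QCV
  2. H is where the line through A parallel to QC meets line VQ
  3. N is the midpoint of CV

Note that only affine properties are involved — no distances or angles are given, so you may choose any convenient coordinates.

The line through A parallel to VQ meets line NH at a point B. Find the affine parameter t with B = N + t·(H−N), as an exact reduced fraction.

Work in coordinates with C = (0, 0), Q = (1, 0), V = (0, 1).
1. A is the centroid of triangle QCV ⇒ A = (1/3, 1/3)
2. H is where the line through A parallel to QC meets line VQ ⇒ H = (2/3, 1/3)
3. N is the midpoint of CV ⇒ N = (0, 1/2)
through A parallel to VQ: direction (1, -1); meets NH at B = (2/9, 4/9)
B = N + t·(H−N) with t = 1/3

t = 1/3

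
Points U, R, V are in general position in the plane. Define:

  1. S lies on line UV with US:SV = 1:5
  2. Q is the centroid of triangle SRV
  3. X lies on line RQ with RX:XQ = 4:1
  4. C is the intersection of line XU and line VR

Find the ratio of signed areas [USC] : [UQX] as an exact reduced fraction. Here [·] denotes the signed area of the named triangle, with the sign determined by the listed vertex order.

[USC]:[UQX] = 9/7

Work in coordinates with U = (0, 0), R = (1, 0), V = (0, 1).
1. S lies on line UV with US:SV = 1:5 ⇒ S = (0, 1/6)
2. Q is the centroid of triangle SRV ⇒ Q = (1/3, 7/18)
3. X lies on line RQ with RX:XQ = 4:1 ⇒ X = (7/15, 14/45)
4. C is the intersection of line XU and line VR ⇒ C = (3/5, 2/5)
2·[USC] = -1/10, 2·[UQX] = -7/90
[USC]:[UQX] = -1/10:-7/90 = 9/7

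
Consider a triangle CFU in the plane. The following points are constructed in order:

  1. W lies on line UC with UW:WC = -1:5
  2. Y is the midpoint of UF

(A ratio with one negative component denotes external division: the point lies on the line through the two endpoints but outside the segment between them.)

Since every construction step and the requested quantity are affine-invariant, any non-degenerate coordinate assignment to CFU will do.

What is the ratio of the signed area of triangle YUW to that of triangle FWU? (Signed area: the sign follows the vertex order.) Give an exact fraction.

[YUW]:[FWU] = -1/2

Choose coordinates C = (0, 0), F = (1, 0), U = (0, 1).
1. W lies on line UC with UW:WC = -1:5 ⇒ W = (0, 5/4)
2. Y is the midpoint of UF ⇒ Y = (1/2, 1/2)
2·[YUW] = -1/8, 2·[FWU] = 1/4
[YUW]:[FWU] = -1/8:1/4 = -1/2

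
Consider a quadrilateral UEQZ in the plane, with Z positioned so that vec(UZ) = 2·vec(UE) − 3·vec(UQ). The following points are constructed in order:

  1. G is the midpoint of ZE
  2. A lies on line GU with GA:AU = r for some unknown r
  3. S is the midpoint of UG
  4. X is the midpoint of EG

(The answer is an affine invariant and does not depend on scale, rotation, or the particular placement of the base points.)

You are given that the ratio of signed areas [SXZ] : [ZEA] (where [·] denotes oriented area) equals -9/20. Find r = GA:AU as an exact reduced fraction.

Choose coordinates U = (0, 0), E = (1, 0), Q = (0, 1), Z = (2, -3).
1. G is the midpoint of ZE ⇒ G = (3/2, -3/2)
2. With GA:AU = r, write λ = r/(r+1) so A = G + λ·(U−G); A is affine-linear in λ
3. S is the midpoint of UG ⇒ S = (3/4, -3/4)
4. X is the midpoint of EG ⇒ X = (5/4, -3/4)
Every point depending on A is an affine combination of A and λ-independent points, so each such coordinate is linear in λ; the λ² term in each signed area is a multiple of (U−G)×(U−G) = 0, so 2·[SXZ] and 2·[ZEA] are each linear in λ. Evaluating at λ=0 and λ=1:
  2·[SXZ] = -9/8,   2·[ZEA] = 3·λ
So [SXZ]:[ZEA] = (-9/8) / (3·λ). Setting this equal to -9/20:
  -9/8 = -9/20·(3·λ)  ⇒  λ = 5/6
Then r = λ/(1−λ) = (5/6)/(1/6) = 5. Check: with r = 5, A = (1/4, -1/4) and [SXZ]:[ZEA] = -9/20 as required.

r = 5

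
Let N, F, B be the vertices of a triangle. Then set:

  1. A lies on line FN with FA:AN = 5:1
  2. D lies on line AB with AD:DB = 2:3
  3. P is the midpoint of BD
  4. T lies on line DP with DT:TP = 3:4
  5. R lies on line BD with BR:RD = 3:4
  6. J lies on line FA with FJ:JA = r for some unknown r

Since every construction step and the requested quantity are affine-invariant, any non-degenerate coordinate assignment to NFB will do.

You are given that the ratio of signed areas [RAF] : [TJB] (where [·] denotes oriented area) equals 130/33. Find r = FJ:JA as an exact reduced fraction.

Choose coordinates N = (0, 0), F = (1, 0), B = (0, 1).
1. A lies on line FN with FA:AN = 5:1 ⇒ A = (1/6, 0)
2. D lies on line AB with AD:DB = 2:3 ⇒ D = (1/10, 2/5)
3. P is the midpoint of BD ⇒ P = (1/20, 7/10)
4. T lies on line DP with DT:TP = 3:4 ⇒ T = (11/140, 37/70)
5. R lies on line BD with BR:RD = 3:4 ⇒ R = (3/70, 26/35)
6. With FJ:JA = r, write λ = r/(r+1) so J = F + λ·(A−F); J is affine-linear in λ
Every point depending on J is an affine combination of J and λ-independent points, so each such coordinate is linear in λ; the λ² term in each signed area is a multiple of (A−F)×(A−F) = 0, so 2·[RAF] and 2·[TJB] are each linear in λ. Evaluating at λ=0 and λ=1:
  2·[RAF] = 13/21,   2·[TJB] = -11/28·λ + 11/28
So [RAF]:[TJB] = (13/21) / (-11/28·λ + 11/28). Setting this equal to 130/33:
  13/21 = 130/33·(-11/28·λ + 11/28)  ⇒  λ = 3/5
Then r = λ/(1−λ) = (3/5)/(2/5) = 3/2. Check: with r = 3/2, J = (1/2, 0) and [RAF]:[TJB] = 130/33 as required.

r = 3/2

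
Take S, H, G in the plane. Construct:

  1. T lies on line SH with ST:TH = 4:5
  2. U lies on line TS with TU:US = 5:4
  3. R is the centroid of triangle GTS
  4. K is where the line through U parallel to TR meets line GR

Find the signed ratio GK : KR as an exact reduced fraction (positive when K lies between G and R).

Set S = (0, 0), H = (1, 0), G = (0, 1); any affine frame gives the same invariant.
1. T lies on line SH with ST:TH = 4:5 ⇒ T = (4/9, 0)
2. U lies on line TS with TU:US = 5:4 ⇒ U = (16/81, 0)
3. R is the centroid of triangle GTS ⇒ R = (4/27, 1/3)
4. K is where the line through U parallel to TR meets line GR ⇒ K = (56/243, -1/27)
K = G + t·(R−G) with t = 14/9, so GK:KR = t:(1−t) = 14/9:-5/9

GK:KR = -14/5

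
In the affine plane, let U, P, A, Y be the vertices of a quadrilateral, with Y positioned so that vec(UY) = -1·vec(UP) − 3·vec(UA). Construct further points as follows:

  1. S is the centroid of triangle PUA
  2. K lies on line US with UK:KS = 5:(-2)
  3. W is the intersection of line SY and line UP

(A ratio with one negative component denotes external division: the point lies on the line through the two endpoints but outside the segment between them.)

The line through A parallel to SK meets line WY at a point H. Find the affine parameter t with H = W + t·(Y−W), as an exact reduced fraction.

t = -2/3

Set U = (0, 0), P = (1, 0), A = (0, 1), Y = (-1, -3); any affine frame gives the same invariant.
1. S is the centroid of triangle PUA ⇒ S = (1/3, 1/3)
2. K lies on line US with UK:KS = 5:(-2) ⇒ K = (5/9, 5/9)
3. W is the intersection of line SY and line UP ⇒ W = (1/5, 0)
through A parallel to SK: direction (2/9, 2/9); meets WY at H = (1, 2)
H = W + t·(Y−W) with t = -2/3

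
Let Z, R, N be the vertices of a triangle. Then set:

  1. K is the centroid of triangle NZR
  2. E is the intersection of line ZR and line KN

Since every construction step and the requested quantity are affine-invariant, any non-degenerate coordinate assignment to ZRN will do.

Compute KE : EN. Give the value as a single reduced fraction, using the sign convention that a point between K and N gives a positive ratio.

Assign Z = (0, 0), R = (1, 0), N = (0, 1) — the answer is frame-independent, so this choice is without loss of generality.
1. K is the centroid of triangle NZR ⇒ K = (1/3, 1/3)
2. E is the intersection of line ZR and line KN ⇒ E = (1/2, 0)
E = K + t·(N−K) with t = -1/2, so KE:EN = t:(1−t) = -1/2:3/2

KE:EN = -1/3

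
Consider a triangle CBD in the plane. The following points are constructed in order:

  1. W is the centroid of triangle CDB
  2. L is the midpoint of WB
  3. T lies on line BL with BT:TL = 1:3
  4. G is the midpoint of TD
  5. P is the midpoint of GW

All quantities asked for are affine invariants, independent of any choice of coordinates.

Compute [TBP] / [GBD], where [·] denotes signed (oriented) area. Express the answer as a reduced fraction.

Choose coordinates C = (0, 0), B = (1, 0), D = (0, 1).
1. W is the centroid of triangle CDB ⇒ W = (1/3, 1/3)
2. L is the midpoint of WB ⇒ L = (2/3, 1/6)
3. T lies on line BL with BT:TL = 1:3 ⇒ T = (11/12, 1/24)
4. G is the midpoint of TD ⇒ G = (11/24, 25/48)
5. P is the midpoint of GW ⇒ P = (19/48, 41/96)
2·[TBP] = 1/96, 2·[GBD] = 1/48
[TBP]:[GBD] = 1/96:1/48 = 1/2

[TBP]:[GBD] = 1/2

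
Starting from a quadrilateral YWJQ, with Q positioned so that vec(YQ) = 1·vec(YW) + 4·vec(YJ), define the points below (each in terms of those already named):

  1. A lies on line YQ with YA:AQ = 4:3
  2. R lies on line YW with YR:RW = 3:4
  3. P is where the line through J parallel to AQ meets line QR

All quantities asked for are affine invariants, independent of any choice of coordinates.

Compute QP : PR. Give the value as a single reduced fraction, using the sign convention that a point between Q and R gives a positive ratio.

QP:PR = -7/19

Assign Y = (0, 0), W = (1, 0), J = (0, 1), Q = (1, 4) — the answer is frame-independent, so this choice is without loss of generality.
1. A lies on line YQ with YA:AQ = 4:3 ⇒ A = (4/7, 16/7)
2. R lies on line YW with YR:RW = 3:4 ⇒ R = (3/7, 0)
3. P is where the line through J parallel to AQ meets line QR ⇒ P = (4/3, 19/3)
P = Q + t·(R−Q) with t = -7/12, so QP:PR = t:(1−t) = -7/12:19/12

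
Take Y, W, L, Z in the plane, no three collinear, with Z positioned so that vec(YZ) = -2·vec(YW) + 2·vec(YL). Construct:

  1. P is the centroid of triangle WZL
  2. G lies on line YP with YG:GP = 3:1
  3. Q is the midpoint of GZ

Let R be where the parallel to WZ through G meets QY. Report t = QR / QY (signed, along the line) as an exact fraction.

t = 1/15

Choose coordinates Y = (0, 0), W = (1, 0), L = (0, 1), Z = (-2, 2).
1. P is the centroid of triangle WZL ⇒ P = (-1/3, 1)
2. G lies on line YP with YG:GP = 3:1 ⇒ G = (-1/4, 3/4)
3. Q is the midpoint of GZ ⇒ Q = (-9/8, 11/8)
through G parallel to WZ: direction (-3, 2); meets QY at R = (-21/20, 77/60)
R = Q + t·(Y−Q) with t = 1/15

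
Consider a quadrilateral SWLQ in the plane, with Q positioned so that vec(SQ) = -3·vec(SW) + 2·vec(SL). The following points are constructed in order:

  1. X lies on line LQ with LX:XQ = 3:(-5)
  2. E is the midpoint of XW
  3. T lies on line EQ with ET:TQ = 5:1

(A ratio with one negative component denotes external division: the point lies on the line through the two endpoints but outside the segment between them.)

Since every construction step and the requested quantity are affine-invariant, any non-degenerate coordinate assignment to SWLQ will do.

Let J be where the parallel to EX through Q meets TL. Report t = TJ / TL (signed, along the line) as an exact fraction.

t = -5/7

Choose coordinates S = (0, 0), W = (1, 0), L = (0, 1), Q = (-3, 2).
1. X lies on line LQ with LX:XQ = 3:(-5) ⇒ X = (9/2, -1/2)
2. E is the midpoint of XW ⇒ E = (11/4, -1/4)
3. T lies on line EQ with ET:TQ = 5:1 ⇒ T = (-49/24, 13/8)
through Q parallel to EX: direction (7/4, -1/4); meets TL at J = (-7/2, 29/14)
J = T + t·(L−T) with t = -5/7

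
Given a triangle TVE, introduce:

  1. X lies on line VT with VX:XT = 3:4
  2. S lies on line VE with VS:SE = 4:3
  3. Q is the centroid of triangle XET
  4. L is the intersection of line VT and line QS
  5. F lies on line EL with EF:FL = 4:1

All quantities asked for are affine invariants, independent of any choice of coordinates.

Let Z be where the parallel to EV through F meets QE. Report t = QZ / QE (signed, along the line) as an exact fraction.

t = -23/25

Set T = (0, 0), V = (1, 0), E = (0, 1); any affine frame gives the same invariant.
1. X lies on line VT with VX:XT = 3:4 ⇒ X = (4/7, 0)
2. S lies on line VE with VS:SE = 4:3 ⇒ S = (3/7, 4/7)
3. Q is the centroid of triangle XET ⇒ Q = (4/21, 1/3)
4. L is the intersection of line VT and line QS ⇒ L = (-1/7, 0)
5. F lies on line EL with EF:FL = 4:1 ⇒ F = (-4/35, 1/5)
through F parallel to EV: direction (1, -1); meets QE at Z = (64/175, -7/25)
Z = Q + t·(E−Q) with t = -23/25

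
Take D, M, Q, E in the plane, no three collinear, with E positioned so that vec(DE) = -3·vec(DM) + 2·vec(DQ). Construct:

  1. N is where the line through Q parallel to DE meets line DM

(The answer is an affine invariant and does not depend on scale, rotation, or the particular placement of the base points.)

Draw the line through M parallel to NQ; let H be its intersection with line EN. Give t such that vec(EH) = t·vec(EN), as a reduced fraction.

Choose coordinates D = (0, 0), M = (1, 0), Q = (0, 1), E = (-3, 2).
1. N is where the line through Q parallel to DE meets line DM ⇒ N = (3/2, 0)
through M parallel to NQ: direction (-3/2, 1); meets EN at H = (0, 2/3)
H = E + t·(N−E) with t = 2/3

t = 2/3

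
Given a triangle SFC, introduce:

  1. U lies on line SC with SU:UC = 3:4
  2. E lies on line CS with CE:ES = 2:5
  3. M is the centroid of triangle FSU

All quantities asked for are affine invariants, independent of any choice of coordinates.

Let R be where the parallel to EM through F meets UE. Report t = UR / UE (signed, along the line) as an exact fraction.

t = 9/2

Work in coordinates with S = (0, 0), F = (1, 0), C = (0, 1).
1. U lies on line SC with SU:UC = 3:4 ⇒ U = (0, 3/7)
2. E lies on line CS with CE:ES = 2:5 ⇒ E = (0, 5/7)
3. M is the centroid of triangle FSU ⇒ M = (1/3, 1/7)
through F parallel to EM: direction (1/3, -4/7); meets UE at R = (0, 12/7)
R = U + t·(E−U) with t = 9/2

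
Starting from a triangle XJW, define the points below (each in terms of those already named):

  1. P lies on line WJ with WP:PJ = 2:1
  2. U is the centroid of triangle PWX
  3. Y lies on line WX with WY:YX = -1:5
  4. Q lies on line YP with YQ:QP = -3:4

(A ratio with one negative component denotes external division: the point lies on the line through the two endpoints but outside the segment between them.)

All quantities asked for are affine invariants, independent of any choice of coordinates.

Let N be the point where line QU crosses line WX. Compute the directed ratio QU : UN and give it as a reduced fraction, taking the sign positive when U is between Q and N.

Choose coordinates X = (0, 0), J = (1, 0), W = (0, 1).
1. P lies on line WJ with WP:PJ = 2:1 ⇒ P = (2/3, 1/3)
2. U is the centroid of triangle PWX ⇒ U = (2/9, 4/9)
3. Y lies on line WX with WY:YX = -1:5 ⇒ Y = (0, 5/4)
4. Q lies on line YP with YQ:QP = -3:4 ⇒ Q = (-2, 4)
line QU meets WX at N = (0, 4/5)
U = Q + t·(N−Q) with t = 10/9, so QU:UN = 10/9:-1/9

QU:UN = -10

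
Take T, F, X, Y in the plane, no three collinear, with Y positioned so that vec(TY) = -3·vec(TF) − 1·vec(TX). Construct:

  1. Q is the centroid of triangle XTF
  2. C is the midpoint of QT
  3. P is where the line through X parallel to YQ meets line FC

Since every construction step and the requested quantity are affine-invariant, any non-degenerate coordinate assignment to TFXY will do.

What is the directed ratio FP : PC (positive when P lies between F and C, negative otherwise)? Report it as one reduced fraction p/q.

Work in coordinates with T = (0, 0), F = (1, 0), X = (0, 1), Y = (-3, -1).
1. Q is the centroid of triangle XTF ⇒ Q = (1/3, 1/3)
2. C is the midpoint of QT ⇒ C = (1/6, 1/6)
3. P is where the line through X parallel to YQ meets line FC ⇒ P = (-4/3, 7/15)
P = F + t·(C−F) with t = 14/5, so FP:PC = t:(1−t) = 14/5:-9/5

FP:PC = -14/9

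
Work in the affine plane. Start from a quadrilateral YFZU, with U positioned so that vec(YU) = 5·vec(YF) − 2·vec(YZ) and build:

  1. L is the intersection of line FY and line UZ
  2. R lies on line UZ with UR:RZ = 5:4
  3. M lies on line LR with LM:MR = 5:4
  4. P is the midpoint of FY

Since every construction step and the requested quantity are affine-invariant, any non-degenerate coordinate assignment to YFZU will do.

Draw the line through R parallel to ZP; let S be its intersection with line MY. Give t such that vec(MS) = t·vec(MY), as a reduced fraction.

t = -28/305

Assign Y = (0, 0), F = (1, 0), Z = (0, 1), U = (5, -2) — the answer is frame-independent, so this choice is without loss of generality.
1. L is the intersection of line FY and line UZ ⇒ L = (5/3, 0)
2. R lies on line UZ with UR:RZ = 5:4 ⇒ R = (20/9, -1/3)
3. M lies on line LR with LM:MR = 5:4 ⇒ M = (160/81, -5/27)
4. P is the midpoint of FY ⇒ P = (1/2, 0)
through R parallel to ZP: direction (1/2, -1); meets MY at S = (1184/549, -37/183)
S = M + t·(Y−M) with t = -28/305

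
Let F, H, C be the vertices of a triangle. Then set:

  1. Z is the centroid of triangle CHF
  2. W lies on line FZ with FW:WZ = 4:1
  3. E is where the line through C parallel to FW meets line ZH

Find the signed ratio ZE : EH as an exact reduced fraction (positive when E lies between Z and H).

Set F = (0, 0), H = (1, 0), C = (0, 1); any affine frame gives the same invariant.
1. Z is the centroid of triangle CHF ⇒ Z = (1/3, 1/3)
2. W lies on line FZ with FW:WZ = 4:1 ⇒ W = (4/15, 4/15)
3. E is where the line through C parallel to FW meets line ZH ⇒ E = (-1/3, 2/3)
E = Z + t·(H−Z) with t = -1, so ZE:EH = t:(1−t) = -1:2

ZE:EH = -1/2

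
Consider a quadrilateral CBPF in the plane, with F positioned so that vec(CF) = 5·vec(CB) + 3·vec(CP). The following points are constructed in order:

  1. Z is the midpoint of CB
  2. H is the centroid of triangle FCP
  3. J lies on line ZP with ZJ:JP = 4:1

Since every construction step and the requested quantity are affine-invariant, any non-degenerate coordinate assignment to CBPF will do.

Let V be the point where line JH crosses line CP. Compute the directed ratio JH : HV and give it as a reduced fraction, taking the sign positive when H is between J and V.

JH:HV = -47/50

Choose coordinates C = (0, 0), B = (1, 0), P = (0, 1), F = (5, 3).
1. Z is the midpoint of CB ⇒ Z = (1/2, 0)
2. H is the centroid of triangle FCP ⇒ H = (5/3, 4/3)
3. J lies on line ZP with ZJ:JP = 4:1 ⇒ J = (1/10, 4/5)
line JH meets CP at V = (0, 36/47)
H = J + t·(V−J) with t = -47/3, so JH:HV = -47/3:50/3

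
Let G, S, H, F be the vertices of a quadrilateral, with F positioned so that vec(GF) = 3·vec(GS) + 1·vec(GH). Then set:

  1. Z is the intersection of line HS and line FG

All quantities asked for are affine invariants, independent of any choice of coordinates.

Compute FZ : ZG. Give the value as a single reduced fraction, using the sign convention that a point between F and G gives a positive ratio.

FZ:ZG = 3

Choose coordinates G = (0, 0), S = (1, 0), H = (0, 1), F = (3, 1).
1. Z is the intersection of line HS and line FG ⇒ Z = (3/4, 1/4)
Z = F + t·(G−F) with t = 3/4, so FZ:ZG = t:(1−t) = 3/4:1/4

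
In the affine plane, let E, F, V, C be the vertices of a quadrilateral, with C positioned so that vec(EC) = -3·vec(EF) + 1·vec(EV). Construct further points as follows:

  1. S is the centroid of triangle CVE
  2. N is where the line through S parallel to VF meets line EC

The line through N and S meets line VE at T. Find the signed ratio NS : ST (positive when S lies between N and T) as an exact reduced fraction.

Choose coordinates E = (0, 0), F = (1, 0), V = (0, 1), C = (-3, 1).
1. S is the centroid of triangle CVE ⇒ S = (-1, 2/3)
2. N is where the line through S parallel to VF meets line EC ⇒ N = (-1/2, 1/6)
line NS meets VE at T = (0, -1/3)
S = N + t·(T−N) with t = -1, so NS:ST = -1:2

NS:ST = -1/2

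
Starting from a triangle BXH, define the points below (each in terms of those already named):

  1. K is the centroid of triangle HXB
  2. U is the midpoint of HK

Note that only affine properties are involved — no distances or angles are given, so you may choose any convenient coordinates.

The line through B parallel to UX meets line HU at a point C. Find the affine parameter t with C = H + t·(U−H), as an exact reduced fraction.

t = 5

Set B = (0, 0), X = (1, 0), H = (0, 1); any affine frame gives the same invariant.
1. K is the centroid of triangle HXB ⇒ K = (1/3, 1/3)
2. U is the midpoint of HK ⇒ U = (1/6, 2/3)
through B parallel to UX: direction (5/6, -2/3); meets HU at C = (5/6, -2/3)
C = H + t·(U−H) with t = 5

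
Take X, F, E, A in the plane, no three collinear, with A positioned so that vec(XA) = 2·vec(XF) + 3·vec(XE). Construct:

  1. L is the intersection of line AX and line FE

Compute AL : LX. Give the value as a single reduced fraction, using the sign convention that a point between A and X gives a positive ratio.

Assign X = (0, 0), F = (1, 0), E = (0, 1), A = (2, 3) — the answer is frame-independent, so this choice is without loss of generality.
1. L is the intersection of line AX and line FE ⇒ L = (2/5, 3/5)
L = A + t·(X−A) with t = 4/5, so AL:LX = t:(1−t) = 4/5:1/5

AL:LX = 4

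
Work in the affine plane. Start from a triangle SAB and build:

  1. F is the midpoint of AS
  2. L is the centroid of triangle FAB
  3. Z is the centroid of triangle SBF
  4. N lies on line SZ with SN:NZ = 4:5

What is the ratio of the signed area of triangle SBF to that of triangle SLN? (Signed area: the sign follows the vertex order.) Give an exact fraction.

Work in coordinates with S = (0, 0), A = (1, 0), B = (0, 1).
1. F is the midpoint of AS ⇒ F = (1/2, 0)
2. L is the centroid of triangle FAB ⇒ L = (1/2, 1/3)
3. Z is the centroid of triangle SBF ⇒ Z = (1/6, 1/3)
4. N lies on line SZ with SN:NZ = 4:5 ⇒ N = (2/27, 4/27)
2·[SBF] = -1/2, 2·[SLN] = 4/81
[SBF]:[SLN] = -1/2:4/81 = -81/8

[SBF]:[SLN] = -81/8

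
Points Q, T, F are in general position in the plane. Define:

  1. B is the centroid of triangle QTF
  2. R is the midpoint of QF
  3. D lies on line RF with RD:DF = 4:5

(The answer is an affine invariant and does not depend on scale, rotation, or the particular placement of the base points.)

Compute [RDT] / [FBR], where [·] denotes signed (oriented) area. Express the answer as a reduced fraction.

Choose coordinates Q = (0, 0), T = (1, 0), F = (0, 1).
1. B is the centroid of triangle QTF ⇒ B = (1/3, 1/3)
2. R is the midpoint of QF ⇒ R = (0, 1/2)
3. D lies on line RF with RD:DF = 4:5 ⇒ D = (0, 13/18)
2·[RDT] = -2/9, 2·[FBR] = -1/6
[RDT]:[FBR] = -2/9:-1/6 = 4/3

[RDT]:[FBR] = 4/3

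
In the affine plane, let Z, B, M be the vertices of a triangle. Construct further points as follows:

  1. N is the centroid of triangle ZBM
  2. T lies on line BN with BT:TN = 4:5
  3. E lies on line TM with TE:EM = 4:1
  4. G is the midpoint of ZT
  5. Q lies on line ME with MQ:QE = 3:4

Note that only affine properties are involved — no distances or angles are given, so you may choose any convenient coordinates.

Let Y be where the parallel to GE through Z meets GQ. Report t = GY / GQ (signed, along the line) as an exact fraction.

t = 7

Set Z = (0, 0), B = (1, 0), M = (0, 1); any affine frame gives the same invariant.
1. N is the centroid of triangle ZBM ⇒ N = (1/3, 1/3)
2. T lies on line BN with BT:TN = 4:5 ⇒ T = (19/27, 4/27)
3. E lies on line TM with TE:EM = 4:1 ⇒ E = (19/135, 112/135)
4. G is the midpoint of ZT ⇒ G = (19/54, 2/27)
5. Q lies on line ME with MQ:QE = 3:4 ⇒ Q = (19/315, 292/315)
through Z parallel to GE: direction (-19/90, 34/45); meets GQ at Y = (-76/45, 272/45)
Y = G + t·(Q−G) with t = 7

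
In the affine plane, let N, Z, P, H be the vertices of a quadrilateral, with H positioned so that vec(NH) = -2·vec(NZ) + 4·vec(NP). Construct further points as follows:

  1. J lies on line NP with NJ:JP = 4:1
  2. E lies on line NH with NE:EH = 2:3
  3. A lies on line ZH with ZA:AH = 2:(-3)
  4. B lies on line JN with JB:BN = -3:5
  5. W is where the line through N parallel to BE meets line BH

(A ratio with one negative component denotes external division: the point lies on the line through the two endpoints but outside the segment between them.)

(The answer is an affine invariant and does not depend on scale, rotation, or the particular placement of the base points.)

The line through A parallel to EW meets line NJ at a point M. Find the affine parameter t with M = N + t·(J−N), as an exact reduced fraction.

t = -395/64

Set N = (0, 0), Z = (1, 0), P = (0, 1), H = (-2, 4); any affine frame gives the same invariant.
1. J lies on line NP with NJ:JP = 4:1 ⇒ J = (0, 4/5)
2. E lies on line NH with NE:EH = 2:3 ⇒ E = (-4/5, 8/5)
3. A lies on line ZH with ZA:AH = 2:(-3) ⇒ A = (7, -8)
4. B lies on line JN with JB:BN = -3:5 ⇒ B = (0, 2)
5. W is where the line through N parallel to BE meets line BH ⇒ W = (4/3, 2/3)
through A parallel to EW: direction (32/15, -14/15); meets NJ at M = (0, -79/16)
M = N + t·(J−N) with t = -395/64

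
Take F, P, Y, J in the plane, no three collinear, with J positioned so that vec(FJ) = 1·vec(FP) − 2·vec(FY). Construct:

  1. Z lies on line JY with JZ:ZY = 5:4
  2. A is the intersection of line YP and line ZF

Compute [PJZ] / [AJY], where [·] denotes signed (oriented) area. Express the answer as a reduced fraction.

Set F = (0, 0), P = (1, 0), Y = (0, 1), J = (1, -2); any affine frame gives the same invariant.
1. Z lies on line JY with JZ:ZY = 5:4 ⇒ Z = (4/9, -1/3)
2. A is the intersection of line YP and line ZF ⇒ A = (4, -3)
2·[PJZ] = -10/9, 2·[AJY] = -8
[PJZ]:[AJY] = -10/9:-8 = 5/36

[PJZ]:[AJY] = 5/36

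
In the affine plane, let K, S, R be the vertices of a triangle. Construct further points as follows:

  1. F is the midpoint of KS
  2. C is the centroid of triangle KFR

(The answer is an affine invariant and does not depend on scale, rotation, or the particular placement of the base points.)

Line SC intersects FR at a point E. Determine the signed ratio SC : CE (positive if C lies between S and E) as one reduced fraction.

Assign K = (0, 0), S = (1, 0), R = (0, 1) — the answer is frame-independent, so this choice is without loss of generality.
1. F is the midpoint of KS ⇒ F = (1/2, 0)
2. C is the centroid of triangle KFR ⇒ C = (1/6, 1/3)
line SC meets FR at E = (3/8, 1/4)
C = S + t·(E−S) with t = 4/3, so SC:CE = 4/3:-1/3

SC:CE = -4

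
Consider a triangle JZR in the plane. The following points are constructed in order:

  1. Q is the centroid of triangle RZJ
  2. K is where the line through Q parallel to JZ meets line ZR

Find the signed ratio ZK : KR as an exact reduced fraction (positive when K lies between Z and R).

Choose coordinates J = (0, 0), Z = (1, 0), R = (0, 1).
1. Q is the centroid of triangle RZJ ⇒ Q = (1/3, 1/3)
2. K is where the line through Q parallel to JZ meets line ZR ⇒ K = (2/3, 1/3)
K = Z + t·(R−Z) with t = 1/3, so ZK:KR = t:(1−t) = 1/3:2/3

ZK:KR = 1/2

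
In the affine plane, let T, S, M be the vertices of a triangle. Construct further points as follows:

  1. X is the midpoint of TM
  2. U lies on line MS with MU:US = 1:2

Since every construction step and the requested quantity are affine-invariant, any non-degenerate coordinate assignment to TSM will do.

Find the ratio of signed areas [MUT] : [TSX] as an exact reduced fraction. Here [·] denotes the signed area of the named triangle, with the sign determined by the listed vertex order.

Work in coordinates with T = (0, 0), S = (1, 0), M = (0, 1).
1. X is the midpoint of TM ⇒ X = (0, 1/2)
2. U lies on line MS with MU:US = 1:2 ⇒ U = (1/3, 2/3)
2·[MUT] = -1/3, 2·[TSX] = 1/2
[MUT]:[TSX] = -1/3:1/2 = -2/3

[MUT]:[TSX] = -2/3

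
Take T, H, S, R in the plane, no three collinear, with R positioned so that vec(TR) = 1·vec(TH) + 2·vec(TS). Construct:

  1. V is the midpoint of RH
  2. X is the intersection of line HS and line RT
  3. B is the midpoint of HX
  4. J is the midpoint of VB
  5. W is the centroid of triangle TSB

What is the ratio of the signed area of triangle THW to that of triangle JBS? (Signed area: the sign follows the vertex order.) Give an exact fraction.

[THW]:[JBS] = -4/3

Set T = (0, 0), H = (1, 0), S = (0, 1), R = (1, 2); any affine frame gives the same invariant.
1. V is the midpoint of RH ⇒ V = (1, 1)
2. X is the intersection of line HS and line RT ⇒ X = (1/3, 2/3)
3. B is the midpoint of HX ⇒ B = (2/3, 1/3)
4. J is the midpoint of VB ⇒ J = (5/6, 2/3)
5. W is the centroid of triangle TSB ⇒ W = (2/9, 4/9)
2·[THW] = 4/9, 2·[JBS] = -1/3
[THW]:[JBS] = 4/9:-1/3 = -4/3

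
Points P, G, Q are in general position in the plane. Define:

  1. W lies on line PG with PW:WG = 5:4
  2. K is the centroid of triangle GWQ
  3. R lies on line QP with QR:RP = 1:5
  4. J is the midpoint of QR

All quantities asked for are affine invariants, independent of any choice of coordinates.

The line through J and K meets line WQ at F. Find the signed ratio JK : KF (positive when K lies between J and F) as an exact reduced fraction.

JK:KF = -21/16

Set P = (0, 0), G = (1, 0), Q = (0, 1); any affine frame gives the same invariant.
1. W lies on line PG with PW:WG = 5:4 ⇒ W = (5/9, 0)
2. K is the centroid of triangle GWQ ⇒ K = (14/27, 1/3)
3. R lies on line QP with QR:RP = 1:5 ⇒ R = (0, 5/6)
4. J is the midpoint of QR ⇒ J = (0, 11/12)
line JK meets WQ at F = (10/81, 7/9)
K = J + t·(F−J) with t = 21/5, so JK:KF = 21/5:-16/5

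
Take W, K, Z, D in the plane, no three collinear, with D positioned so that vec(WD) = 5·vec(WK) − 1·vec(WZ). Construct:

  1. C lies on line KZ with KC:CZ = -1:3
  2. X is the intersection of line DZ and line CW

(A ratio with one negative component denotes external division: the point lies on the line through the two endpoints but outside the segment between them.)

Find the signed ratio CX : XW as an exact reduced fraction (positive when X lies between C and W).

CX:XW = -9/10

Choose coordinates W = (0, 0), K = (1, 0), Z = (0, 1), D = (5, -1).
1. C lies on line KZ with KC:CZ = -1:3 ⇒ C = (3/2, -1/2)
2. X is the intersection of line DZ and line CW ⇒ X = (15, -5)
X = C + t·(W−C) with t = -9, so CX:XW = t:(1−t) = -9:10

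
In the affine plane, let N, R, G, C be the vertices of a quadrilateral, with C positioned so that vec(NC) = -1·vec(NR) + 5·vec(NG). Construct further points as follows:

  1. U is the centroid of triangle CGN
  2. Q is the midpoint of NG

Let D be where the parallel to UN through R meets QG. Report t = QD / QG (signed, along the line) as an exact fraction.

t = 11

Assign N = (0, 0), R = (1, 0), G = (0, 1), C = (-1, 5) — the answer is frame-independent, so this choice is without loss of generality.
1. U is the centroid of triangle CGN ⇒ U = (-1/3, 2)
2. Q is the midpoint of NG ⇒ Q = (0, 1/2)
through R parallel to UN: direction (1/3, -2); meets QG at D = (0, 6)
D = Q + t·(G−Q) with t = 11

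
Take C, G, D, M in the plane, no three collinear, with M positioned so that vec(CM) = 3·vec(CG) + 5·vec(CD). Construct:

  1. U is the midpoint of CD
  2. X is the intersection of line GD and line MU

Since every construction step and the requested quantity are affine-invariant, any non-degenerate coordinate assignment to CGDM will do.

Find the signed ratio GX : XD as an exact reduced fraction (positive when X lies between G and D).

GX:XD = 4

Choose coordinates C = (0, 0), G = (1, 0), D = (0, 1), M = (3, 5).
1. U is the midpoint of CD ⇒ U = (0, 1/2)
2. X is the intersection of line GD and line MU ⇒ X = (1/5, 4/5)
X = G + t·(D−G) with t = 4/5, so GX:XD = t:(1−t) = 4/5:1/5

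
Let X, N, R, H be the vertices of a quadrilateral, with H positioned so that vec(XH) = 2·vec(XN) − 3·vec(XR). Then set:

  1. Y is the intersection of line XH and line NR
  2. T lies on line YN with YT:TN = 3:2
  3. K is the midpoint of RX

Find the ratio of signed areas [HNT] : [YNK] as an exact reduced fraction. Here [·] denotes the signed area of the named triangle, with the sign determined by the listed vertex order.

[HNT]:[YNK] = -8/5

Choose coordinates X = (0, 0), N = (1, 0), R = (0, 1), H = (2, -3).
1. Y is the intersection of line XH and line NR ⇒ Y = (-2, 3)
2. T lies on line YN with YT:TN = 3:2 ⇒ T = (-1/5, 6/5)
3. K is the midpoint of RX ⇒ K = (0, 1/2)
2·[HNT] = 12/5, 2·[YNK] = -3/2
[HNT]:[YNK] = 12/5:-3/2 = -8/5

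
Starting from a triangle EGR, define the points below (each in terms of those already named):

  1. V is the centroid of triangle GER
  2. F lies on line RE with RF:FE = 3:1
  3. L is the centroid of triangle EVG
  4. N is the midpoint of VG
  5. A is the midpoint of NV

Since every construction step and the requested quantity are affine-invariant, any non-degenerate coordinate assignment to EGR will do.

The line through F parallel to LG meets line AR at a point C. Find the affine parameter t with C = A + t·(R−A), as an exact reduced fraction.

Work in coordinates with E = (0, 0), G = (1, 0), R = (0, 1).
1. V is the centroid of triangle GER ⇒ V = (1/3, 1/3)
2. F lies on line RE with RF:FE = 3:1 ⇒ F = (0, 1/4)
3. L is the centroid of triangle EVG ⇒ L = (4/9, 1/9)
4. N is the midpoint of VG ⇒ N = (2/3, 1/6)
5. A is the midpoint of NV ⇒ A = (1/2, 1/4)
through F parallel to LG: direction (5/9, -1/9); meets AR at C = (15/26, 7/52)
C = A + t·(R−A) with t = -2/13

t = -2/13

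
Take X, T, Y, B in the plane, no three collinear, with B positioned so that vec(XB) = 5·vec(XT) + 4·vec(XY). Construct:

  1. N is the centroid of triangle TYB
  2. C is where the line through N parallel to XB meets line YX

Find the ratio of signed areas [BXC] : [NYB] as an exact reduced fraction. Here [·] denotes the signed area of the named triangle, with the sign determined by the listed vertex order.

Choose coordinates X = (0, 0), T = (1, 0), Y = (0, 1), B = (5, 4).
1. N is the centroid of triangle TYB ⇒ N = (2, 5/3)
2. C is where the line through N parallel to XB meets line YX ⇒ C = (0, 1/15)
2·[BXC] = -1/3, 2·[NYB] = -8/3
[BXC]:[NYB] = -1/3:-8/3 = 1/8

[BXC]:[NYB] = 1/8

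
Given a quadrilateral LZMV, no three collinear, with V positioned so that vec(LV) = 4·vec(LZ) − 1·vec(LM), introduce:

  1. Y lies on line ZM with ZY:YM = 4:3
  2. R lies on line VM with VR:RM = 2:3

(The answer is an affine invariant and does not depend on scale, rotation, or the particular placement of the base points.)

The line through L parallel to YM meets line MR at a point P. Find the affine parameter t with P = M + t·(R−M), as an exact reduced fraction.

Set L = (0, 0), Z = (1, 0), M = (0, 1), V = (4, -1); any affine frame gives the same invariant.
1. Y lies on line ZM with ZY:YM = 4:3 ⇒ Y = (3/7, 4/7)
2. R lies on line VM with VR:RM = 2:3 ⇒ R = (12/5, -1/5)
through L parallel to YM: direction (-3/7, 3/7); meets MR at P = (-2, 2)
P = M + t·(R−M) with t = -5/6

t = -5/6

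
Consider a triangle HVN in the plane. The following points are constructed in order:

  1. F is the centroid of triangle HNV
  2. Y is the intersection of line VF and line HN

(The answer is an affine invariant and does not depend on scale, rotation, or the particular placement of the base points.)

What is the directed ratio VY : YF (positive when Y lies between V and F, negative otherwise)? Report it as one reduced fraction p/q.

VY:YF = -3

Work in coordinates with H = (0, 0), V = (1, 0), N = (0, 1).
1. F is the centroid of triangle HNV ⇒ F = (1/3, 1/3)
2. Y is the intersection of line VF and line HN ⇒ Y = (0, 1/2)
Y = V + t·(F−V) with t = 3/2, so VY:YF = t:(1−t) = 3/2:-1/2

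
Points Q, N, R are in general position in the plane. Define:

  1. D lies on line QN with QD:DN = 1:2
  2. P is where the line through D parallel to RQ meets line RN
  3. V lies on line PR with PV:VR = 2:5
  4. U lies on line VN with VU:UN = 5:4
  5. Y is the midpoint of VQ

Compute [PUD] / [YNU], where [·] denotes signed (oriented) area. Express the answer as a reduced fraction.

Choose coordinates Q = (0, 0), N = (1, 0), R = (0, 1).
1. D lies on line QN with QD:DN = 1:2 ⇒ D = (1/3, 0)
2. P is where the line through D parallel to RQ meets line RN ⇒ P = (1/3, 2/3)
3. V lies on line PR with PV:VR = 2:5 ⇒ V = (5/21, 16/21)
4. U lies on line VN with VU:UN = 5:4 ⇒ U = (125/189, 64/189)
5. Y is the midpoint of VQ ⇒ Y = (5/42, 8/21)
2·[PUD] = -124/567, 2·[YNU] = 32/189
[PUD]:[YNU] = -124/567:32/189 = -31/24

[PUD]:[YNU] = -31/24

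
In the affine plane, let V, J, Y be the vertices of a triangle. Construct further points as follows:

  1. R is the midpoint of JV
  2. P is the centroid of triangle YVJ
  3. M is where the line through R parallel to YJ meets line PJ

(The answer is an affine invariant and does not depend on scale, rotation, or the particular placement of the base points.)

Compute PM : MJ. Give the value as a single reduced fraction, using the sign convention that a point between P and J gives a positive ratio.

PM:MJ = -1/3

Work in coordinates with V = (0, 0), J = (1, 0), Y = (0, 1).
1. R is the midpoint of JV ⇒ R = (1/2, 0)
2. P is the centroid of triangle YVJ ⇒ P = (1/3, 1/3)
3. M is where the line through R parallel to YJ meets line PJ ⇒ M = (0, 1/2)
M = P + t·(J−P) with t = -1/2, so PM:MJ = t:(1−t) = -1/2:3/2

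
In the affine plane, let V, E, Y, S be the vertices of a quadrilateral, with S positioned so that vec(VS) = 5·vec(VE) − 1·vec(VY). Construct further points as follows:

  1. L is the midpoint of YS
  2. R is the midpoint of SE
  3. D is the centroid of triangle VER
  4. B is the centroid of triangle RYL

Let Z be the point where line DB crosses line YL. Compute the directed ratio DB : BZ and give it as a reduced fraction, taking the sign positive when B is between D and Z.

DB:BZ = 16/3

Assign V = (0, 0), E = (1, 0), Y = (0, 1), S = (5, -1) — the answer is frame-independent, so this choice is without loss of generality.
1. L is the midpoint of YS ⇒ L = (5/2, 0)
2. R is the midpoint of SE ⇒ R = (3, -1/2)
3. D is the centroid of triangle VER ⇒ D = (4/3, -1/6)
4. B is the centroid of triangle RYL ⇒ B = (11/6, 1/6)
line DB meets YL at Z = (185/96, 11/48)
B = D + t·(Z−D) with t = 16/19, so DB:BZ = 16/19:3/19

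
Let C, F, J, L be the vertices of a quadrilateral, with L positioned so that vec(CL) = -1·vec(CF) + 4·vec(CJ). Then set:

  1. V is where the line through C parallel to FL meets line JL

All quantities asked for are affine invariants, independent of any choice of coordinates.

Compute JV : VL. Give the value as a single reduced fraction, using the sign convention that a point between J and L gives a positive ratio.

Assign C = (0, 0), F = (1, 0), J = (0, 1), L = (-1, 4) — the answer is frame-independent, so this choice is without loss of generality.
1. V is where the line through C parallel to FL meets line JL ⇒ V = (1, -2)
V = J + t·(L−J) with t = -1, so JV:VL = t:(1−t) = -1:2

JV:VL = -1/2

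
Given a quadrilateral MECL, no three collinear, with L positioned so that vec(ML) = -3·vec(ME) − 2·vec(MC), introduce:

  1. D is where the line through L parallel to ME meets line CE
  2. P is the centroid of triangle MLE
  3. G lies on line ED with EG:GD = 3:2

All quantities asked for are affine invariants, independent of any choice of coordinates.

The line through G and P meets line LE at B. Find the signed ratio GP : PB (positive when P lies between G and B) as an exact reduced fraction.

Work in coordinates with M = (0, 0), E = (1, 0), C = (0, 1), L = (-3, -2).
1. D is where the line through L parallel to ME meets line CE ⇒ D = (3, -2)
2. P is the centroid of triangle MLE ⇒ P = (-2/3, -2/3)
3. G lies on line ED with EG:GD = 3:2 ⇒ G = (11/5, -6/5)
line GP meets LE at B = (-25/59, -42/59)
P = G + t·(B−G) with t = 59/54, so GP:PB = 59/54:-5/54

GP:PB = -59/5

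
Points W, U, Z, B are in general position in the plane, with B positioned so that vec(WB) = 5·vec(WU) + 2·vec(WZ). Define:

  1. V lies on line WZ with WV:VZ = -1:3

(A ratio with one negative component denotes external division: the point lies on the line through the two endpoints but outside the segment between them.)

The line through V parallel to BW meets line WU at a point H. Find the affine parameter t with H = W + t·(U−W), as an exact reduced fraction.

t = 5/4

Assign W = (0, 0), U = (1, 0), Z = (0, 1), B = (5, 2) — the answer is frame-independent, so this choice is without loss of generality.
1. V lies on line WZ with WV:VZ = -1:3 ⇒ V = (0, -1/2)
through V parallel to BW: direction (-5, -2); meets WU at H = (5/4, 0)
H = W + t·(U−W) with t = 5/4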